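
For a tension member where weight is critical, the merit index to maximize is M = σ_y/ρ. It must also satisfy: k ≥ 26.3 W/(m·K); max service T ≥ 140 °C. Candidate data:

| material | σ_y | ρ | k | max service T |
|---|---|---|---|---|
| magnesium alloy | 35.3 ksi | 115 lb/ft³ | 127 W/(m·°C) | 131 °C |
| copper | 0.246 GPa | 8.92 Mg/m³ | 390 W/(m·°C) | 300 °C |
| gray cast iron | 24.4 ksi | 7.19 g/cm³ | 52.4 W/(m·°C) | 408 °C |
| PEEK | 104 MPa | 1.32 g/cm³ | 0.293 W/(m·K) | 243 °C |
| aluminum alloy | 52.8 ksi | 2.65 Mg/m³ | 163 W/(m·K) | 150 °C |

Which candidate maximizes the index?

aluminum alloy

Screen on constraints: k ≥ 26.3 W/(m·K); max service T ≥ 140 °C. Survivors: copper, gray cast iron, aluminum alloy.
Convert each candidate to consistent units, then evaluate M:
  copper: σ_y = 246.0 MPa, ρ = 8920 kg/m³
  gray cast iron: σ_y = 168.2 MPa, ρ = 7190 kg/m³
  aluminum alloy: σ_y = 364.0 MPa, ρ = 2650 kg/m³
  aluminum alloy: M = 137 kN·m/kg
  copper: M = 27.6 kN·m/kg
  gray cast iron: M = 23.4 kN·m/kg
Aluminum alloy has the largest M.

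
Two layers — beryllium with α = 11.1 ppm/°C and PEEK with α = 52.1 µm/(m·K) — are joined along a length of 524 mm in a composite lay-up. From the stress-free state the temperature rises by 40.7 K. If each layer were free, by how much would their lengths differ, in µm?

874 µm

Δα = |11.1 − 52.1|×10⁻⁶/K = 41.0×10⁻⁶/K.
ΔL_mismatch = Δα·L·ΔT = 41.0×10⁻⁶ × 524.0 mm × 40.7 K = 874 µm.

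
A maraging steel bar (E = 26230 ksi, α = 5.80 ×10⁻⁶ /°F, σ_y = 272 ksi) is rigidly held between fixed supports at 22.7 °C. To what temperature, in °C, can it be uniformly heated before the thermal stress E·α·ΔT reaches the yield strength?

1020 °C

E = 26230 ksi = 180.8 GPa.
α = 5.80×10⁻⁶/°F × 9/5 = 10.4×10⁻⁶/K.
σ_y = 272 ksi = 1875 MPa.
E·α·ΔT = 1875 MPa ⇒ ΔT = 1875 / (180.8×10³ × 10.4×10⁻⁶) = 993.3 K.
T = 22.7 + 993.3 = 1016 °C.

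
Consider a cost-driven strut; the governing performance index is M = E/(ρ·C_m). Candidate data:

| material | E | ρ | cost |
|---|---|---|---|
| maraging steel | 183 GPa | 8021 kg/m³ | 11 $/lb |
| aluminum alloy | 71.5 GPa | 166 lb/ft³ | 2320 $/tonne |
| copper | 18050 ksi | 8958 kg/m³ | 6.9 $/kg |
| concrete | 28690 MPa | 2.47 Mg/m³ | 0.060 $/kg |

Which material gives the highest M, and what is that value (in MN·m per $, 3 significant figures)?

Putting every candidate on a common basis:
  maraging steel: E = 183.0 GPa, ρ = 8021 kg/m³, cost = 24.25 $/kg
  aluminum alloy: E = 71.50 GPa, ρ = 2659 kg/m³, cost = 2.320 $/kg
  copper: E = 124.5 GPa, ρ = 8958 kg/m³, cost = 6.900 $/kg
  concrete: E = 28.69 GPa, ρ = 2470 kg/m³, cost = 0.06000 $/kg
  concrete: M = 194 MN·m per $
  aluminum alloy: M = 11.6 MN·m per $
  copper: M = 2.01 MN·m per $
  maraging steel: M = 0.941 MN·m per $
Highest index: concrete.

concrete, M = 194 MN·m per $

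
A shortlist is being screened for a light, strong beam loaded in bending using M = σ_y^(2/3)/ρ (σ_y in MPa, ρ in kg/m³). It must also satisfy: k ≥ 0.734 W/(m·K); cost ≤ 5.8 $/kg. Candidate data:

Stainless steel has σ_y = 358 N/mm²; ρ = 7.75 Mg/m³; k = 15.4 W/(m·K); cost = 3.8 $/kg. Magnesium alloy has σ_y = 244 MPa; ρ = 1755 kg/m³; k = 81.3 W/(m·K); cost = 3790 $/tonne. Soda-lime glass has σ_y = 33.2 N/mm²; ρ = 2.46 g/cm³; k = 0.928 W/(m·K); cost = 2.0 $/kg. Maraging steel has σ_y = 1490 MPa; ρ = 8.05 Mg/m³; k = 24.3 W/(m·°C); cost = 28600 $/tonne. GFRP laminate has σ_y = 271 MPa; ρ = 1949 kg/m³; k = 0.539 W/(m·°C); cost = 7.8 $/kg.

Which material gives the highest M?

magnesium alloy

Screen on constraints: k ≥ 0.734 W/(m·K); cost ≤ 5.8 $/kg. Survivors: stainless steel, magnesium alloy, soda-lime glass.
Normalizing units and computing the index:
  stainless steel: σ_y = 358.0 MPa, ρ = 7750 kg/m³
  magnesium alloy: σ_y = 244.0 MPa, ρ = 1755 kg/m³
  soda-lime glass: σ_y = 33.20 MPa, ρ = 2460 kg/m³
  magnesium alloy: M = 22.2×10⁻³
  stainless steel: M = 6.51×10⁻³
  soda-lime glass: M = 4.20×10⁻³
Magnesium alloy has the largest M.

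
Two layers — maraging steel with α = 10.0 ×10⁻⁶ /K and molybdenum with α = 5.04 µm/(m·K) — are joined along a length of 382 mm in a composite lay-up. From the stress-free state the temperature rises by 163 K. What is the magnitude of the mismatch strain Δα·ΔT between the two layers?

Δα = |10.0 − 5.04|×10⁻⁶/K = 4.96×10⁻⁶/K.
Mismatch strain = Δα·ΔT = 4.96×10⁻⁶ × 163.0 = 8.08×10⁻⁴.

8.08×10⁻⁴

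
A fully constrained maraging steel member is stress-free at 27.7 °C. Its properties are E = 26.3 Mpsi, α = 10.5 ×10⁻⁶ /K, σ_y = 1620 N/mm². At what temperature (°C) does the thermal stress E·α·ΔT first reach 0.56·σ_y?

504 °C

E = 26.3 Mpsi = 181.3 GPa.
σ_y = 1620 N/mm² = 1620 MPa.
E·α·ΔT = 907.2 MPa ⇒ ΔT = 907.2 / (181.3×10³ × 10.5×10⁻⁶) = 476.5 K.
T = 27.7 + 476.5 = 504.2 °C.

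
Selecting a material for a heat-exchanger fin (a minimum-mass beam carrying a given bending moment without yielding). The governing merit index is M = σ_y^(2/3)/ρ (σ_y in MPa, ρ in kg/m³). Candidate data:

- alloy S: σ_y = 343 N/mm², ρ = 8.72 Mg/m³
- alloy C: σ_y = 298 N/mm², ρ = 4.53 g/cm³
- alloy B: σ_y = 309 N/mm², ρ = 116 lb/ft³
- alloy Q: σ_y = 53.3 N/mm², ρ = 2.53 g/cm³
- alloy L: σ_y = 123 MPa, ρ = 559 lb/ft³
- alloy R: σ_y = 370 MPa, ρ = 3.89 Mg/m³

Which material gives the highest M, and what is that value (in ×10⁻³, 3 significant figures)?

alloy B, M = 24.6×10⁻³

Normalizing units and computing the index:
  alloy S: σ_y = 343.0 MPa, ρ = 8720 kg/m³
  alloy C: σ_y = 298.0 MPa, ρ = 4530 kg/m³
  alloy B: σ_y = 309.0 MPa, ρ = 1858 kg/m³
  alloy Q: σ_y = 53.30 MPa, ρ = 2530 kg/m³
  alloy L: σ_y = 123.0 MPa, ρ = 8954 kg/m³
  alloy R: σ_y = 370.0 MPa, ρ = 3890 kg/m³
  alloy B: M = 24.6×10⁻³
  alloy R: M = 13.2×10⁻³
  alloy C: M = 9.85×10⁻³
  alloy S: M = 5.62×10⁻³
  alloy Q: M = 5.60×10⁻³
  alloy L: M = 2.76×10⁻³
Alloy B ranks first.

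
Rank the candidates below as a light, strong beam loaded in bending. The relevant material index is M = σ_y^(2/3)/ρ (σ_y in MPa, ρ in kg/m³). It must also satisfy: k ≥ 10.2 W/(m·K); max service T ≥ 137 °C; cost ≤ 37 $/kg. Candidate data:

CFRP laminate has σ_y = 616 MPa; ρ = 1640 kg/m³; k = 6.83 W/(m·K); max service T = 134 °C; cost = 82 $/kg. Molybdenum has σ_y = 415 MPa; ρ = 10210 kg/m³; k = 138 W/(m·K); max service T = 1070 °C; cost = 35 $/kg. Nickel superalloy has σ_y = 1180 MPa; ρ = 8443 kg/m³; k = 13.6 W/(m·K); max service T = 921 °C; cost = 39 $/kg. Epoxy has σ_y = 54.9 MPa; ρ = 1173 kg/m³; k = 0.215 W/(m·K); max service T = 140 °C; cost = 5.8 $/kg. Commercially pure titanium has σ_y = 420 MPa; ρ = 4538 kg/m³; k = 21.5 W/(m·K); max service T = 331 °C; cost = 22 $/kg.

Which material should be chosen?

Screen on constraints: k ≥ 10.2 W/(m·K); max service T ≥ 137 °C; cost ≤ 37 $/kg. Survivors: molybdenum, commercially pure titanium.
Per-candidate index values:
  commercially pure titanium: M = 12.4×10⁻³
  molybdenum: M = 5.45×10⁻³
Commercially pure titanium has the largest M.

commercially pure titanium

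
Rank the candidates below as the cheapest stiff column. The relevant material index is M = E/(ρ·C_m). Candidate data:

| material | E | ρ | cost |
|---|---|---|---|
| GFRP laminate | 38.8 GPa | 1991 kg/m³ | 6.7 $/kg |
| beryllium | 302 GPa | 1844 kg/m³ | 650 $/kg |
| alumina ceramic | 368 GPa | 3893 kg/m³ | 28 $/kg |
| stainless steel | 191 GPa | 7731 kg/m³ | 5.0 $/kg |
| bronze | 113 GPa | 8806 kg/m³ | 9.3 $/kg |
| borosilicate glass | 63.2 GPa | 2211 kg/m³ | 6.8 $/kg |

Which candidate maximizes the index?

stainless steel

Computing M directly (units already consistent):
  stainless steel: M = 4.94 MN·m per $
  borosilicate glass: M = 4.20 MN·m per $
  alumina ceramic: M = 3.38 MN·m per $
  GFRP laminate: M = 2.91 MN·m per $
  bronze: M = 1.38 MN·m per $
  beryllium: M = 0.252 MN·m per $
Stainless steel ranks first.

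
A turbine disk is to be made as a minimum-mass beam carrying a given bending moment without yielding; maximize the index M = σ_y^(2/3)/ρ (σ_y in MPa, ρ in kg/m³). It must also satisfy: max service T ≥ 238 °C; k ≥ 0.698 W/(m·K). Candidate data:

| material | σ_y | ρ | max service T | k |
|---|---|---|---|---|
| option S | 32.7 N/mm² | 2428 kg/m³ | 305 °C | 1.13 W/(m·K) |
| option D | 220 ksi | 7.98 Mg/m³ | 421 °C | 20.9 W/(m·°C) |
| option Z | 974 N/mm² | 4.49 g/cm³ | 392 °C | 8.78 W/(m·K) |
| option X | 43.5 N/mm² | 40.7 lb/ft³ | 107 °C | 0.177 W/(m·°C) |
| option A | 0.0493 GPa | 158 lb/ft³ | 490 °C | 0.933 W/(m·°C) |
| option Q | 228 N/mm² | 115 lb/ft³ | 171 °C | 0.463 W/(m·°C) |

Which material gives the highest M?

option Z

Screen on constraints: max service T ≥ 238 °C; k ≥ 0.698 W/(m·K). Survivors: option S, option D, option Z, option A.
Putting every candidate on a common basis:
  option S: σ_y = 32.70 MPa, ρ = 2428 kg/m³
  option D: σ_y = 1517 MPa, ρ = 7980 kg/m³
  option Z: σ_y = 974.0 MPa, ρ = 4490 kg/m³
  option A: σ_y = 49.30 MPa, ρ = 2531 kg/m³
  option Z: M = 21.9×10⁻³
  option D: M = 16.5×10⁻³
  option A: M = 5.31×10⁻³
  option S: M = 4.21×10⁻³
Option Z ranks first.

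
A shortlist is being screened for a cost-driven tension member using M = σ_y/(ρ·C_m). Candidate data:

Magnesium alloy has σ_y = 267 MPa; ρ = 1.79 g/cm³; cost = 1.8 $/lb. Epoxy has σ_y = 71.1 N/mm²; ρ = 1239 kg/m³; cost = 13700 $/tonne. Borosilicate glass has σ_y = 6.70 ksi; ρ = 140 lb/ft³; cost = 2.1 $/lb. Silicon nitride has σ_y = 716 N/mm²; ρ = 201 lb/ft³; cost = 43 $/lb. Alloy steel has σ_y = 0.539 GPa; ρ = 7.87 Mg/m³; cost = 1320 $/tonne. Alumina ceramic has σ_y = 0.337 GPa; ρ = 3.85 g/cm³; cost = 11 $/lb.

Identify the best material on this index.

Normalizing units and computing the index:
  magnesium alloy: σ_y = 267.0 MPa, ρ = 1790 kg/m³, cost = 3.968 $/kg
  epoxy: σ_y = 71.10 MPa, ρ = 1239 kg/m³, cost = 13.70 $/kg
  borosilicate glass: σ_y = 46.19 MPa, ρ = 2243 kg/m³, cost = 4.630 $/kg
  silicon nitride: σ_y = 716.0 MPa, ρ = 3220 kg/m³, cost = 94.80 $/kg
  alloy steel: σ_y = 539.0 MPa, ρ = 7870 kg/m³, cost = 1.320 $/kg
  alumina ceramic: σ_y = 337.0 MPa, ρ = 3850 kg/m³, cost = 24.25 $/kg
  alloy steel: M = 51.9 kN·m per $
  magnesium alloy: M = 37.6 kN·m per $
  borosilicate glass: M = 4.45 kN·m per $
  epoxy: M = 4.19 kN·m per $
  alumina ceramic: M = 3.61 kN·m per $
  silicon nitride: M = 2.35 kN·m per $
Alloy steel ranks first.

alloy steel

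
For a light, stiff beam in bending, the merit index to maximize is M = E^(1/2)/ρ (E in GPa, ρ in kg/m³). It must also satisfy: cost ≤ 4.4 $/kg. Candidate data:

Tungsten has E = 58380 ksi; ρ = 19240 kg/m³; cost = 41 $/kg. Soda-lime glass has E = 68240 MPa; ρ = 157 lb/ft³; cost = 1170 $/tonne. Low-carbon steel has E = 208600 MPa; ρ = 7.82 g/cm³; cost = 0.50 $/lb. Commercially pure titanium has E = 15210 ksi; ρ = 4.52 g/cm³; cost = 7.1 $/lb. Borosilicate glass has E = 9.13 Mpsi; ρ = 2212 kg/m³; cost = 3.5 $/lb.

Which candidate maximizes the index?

soda-lime glass

Screen on constraints: cost ≤ 4.4 $/kg. Survivors: soda-lime glass, low-carbon steel.
After converting to SI:
  soda-lime glass: E = 68.24 GPa, ρ = 2515 kg/m³
  low-carbon steel: E = 208.6 GPa, ρ = 7820 kg/m³
  soda-lime glass: M = 3.28×10⁻³
  low-carbon steel: M = 1.85×10⁻³
Soda-lime glass ranks first.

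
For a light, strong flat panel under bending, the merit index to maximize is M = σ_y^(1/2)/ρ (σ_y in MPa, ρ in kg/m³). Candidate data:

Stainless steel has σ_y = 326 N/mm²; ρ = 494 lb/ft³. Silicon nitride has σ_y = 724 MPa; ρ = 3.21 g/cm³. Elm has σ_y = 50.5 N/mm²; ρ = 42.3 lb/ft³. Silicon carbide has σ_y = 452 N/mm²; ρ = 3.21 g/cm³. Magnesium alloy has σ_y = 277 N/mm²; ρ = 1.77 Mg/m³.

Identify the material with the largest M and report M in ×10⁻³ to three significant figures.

Convert each candidate to consistent units, then evaluate M:
  stainless steel: σ_y = 326.0 MPa, ρ = 7913 kg/m³
  silicon nitride: σ_y = 724.0 MPa, ρ = 3210 kg/m³
  elm: σ_y = 50.50 MPa, ρ = 677.6 kg/m³
  silicon carbide: σ_y = 452.0 MPa, ρ = 3210 kg/m³
  magnesium alloy: σ_y = 277.0 MPa, ρ = 1770 kg/m³
  elm: M = 10.5×10⁻³
  magnesium alloy: M = 9.40×10⁻³
  silicon nitride: M = 8.38×10⁻³
  silicon carbide: M = 6.62×10⁻³
  stainless steel: M = 2.28×10⁻³
Elm ranks first.

elm, M = 10.5×10⁻³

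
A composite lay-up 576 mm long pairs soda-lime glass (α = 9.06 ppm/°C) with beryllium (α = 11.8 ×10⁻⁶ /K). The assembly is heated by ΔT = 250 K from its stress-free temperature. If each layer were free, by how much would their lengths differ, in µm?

395 µm

Δα = |9.06 − 11.8|×10⁻⁶/K = 2.74×10⁻⁶/K.
ΔL_mismatch = Δα·L·ΔT = 2.74×10⁻⁶ × 576.0 mm × 250.0 K = 395 µm.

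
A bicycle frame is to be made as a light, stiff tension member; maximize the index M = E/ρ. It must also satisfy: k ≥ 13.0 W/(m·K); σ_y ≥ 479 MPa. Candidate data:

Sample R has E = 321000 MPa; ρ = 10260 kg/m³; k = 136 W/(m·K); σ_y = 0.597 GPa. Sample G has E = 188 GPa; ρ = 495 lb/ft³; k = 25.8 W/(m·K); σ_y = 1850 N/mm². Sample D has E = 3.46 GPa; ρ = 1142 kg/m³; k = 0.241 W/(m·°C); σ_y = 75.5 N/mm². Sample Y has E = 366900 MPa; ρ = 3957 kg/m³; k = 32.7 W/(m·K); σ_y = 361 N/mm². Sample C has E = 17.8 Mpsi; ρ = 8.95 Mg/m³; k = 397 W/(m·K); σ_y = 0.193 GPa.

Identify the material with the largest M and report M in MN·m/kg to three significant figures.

Screen on constraints: k ≥ 13.0 W/(m·K); σ_y ≥ 479 MPa. Survivors: sample R, sample G.
Convert each candidate to consistent units, then evaluate M:
  sample R: E = 321.0 GPa, ρ = 10260 kg/m³
  sample G: E = 188.0 GPa, ρ = 7929 kg/m³
  sample R: M = 31.3 MN·m/kg
  sample G: M = 23.7 MN·m/kg
The maximum is for sample R.

sample R, M = 31.3 MN·m/kg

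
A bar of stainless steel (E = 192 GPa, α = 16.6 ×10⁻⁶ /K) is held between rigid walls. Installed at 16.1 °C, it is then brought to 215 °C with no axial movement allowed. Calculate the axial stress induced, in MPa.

ΔT = 198.9 K. Constrained thermal stress σ = E·α·ΔT = 192.0×10³ MPa × 16.6×10⁻⁶ × 198.9 = 634 MPa (compressive).

634 MPa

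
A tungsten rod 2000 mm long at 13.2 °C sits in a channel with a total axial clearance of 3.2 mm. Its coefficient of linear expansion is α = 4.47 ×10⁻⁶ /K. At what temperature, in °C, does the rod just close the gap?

α·L₀·ΔT = 3.2 mm ⇒ ΔT = 3.2 / (4.47×10⁻⁶ × 2000.0) = 357.9 K.
T = 13.2 + 357.9 = 371.1 °C.

371 °C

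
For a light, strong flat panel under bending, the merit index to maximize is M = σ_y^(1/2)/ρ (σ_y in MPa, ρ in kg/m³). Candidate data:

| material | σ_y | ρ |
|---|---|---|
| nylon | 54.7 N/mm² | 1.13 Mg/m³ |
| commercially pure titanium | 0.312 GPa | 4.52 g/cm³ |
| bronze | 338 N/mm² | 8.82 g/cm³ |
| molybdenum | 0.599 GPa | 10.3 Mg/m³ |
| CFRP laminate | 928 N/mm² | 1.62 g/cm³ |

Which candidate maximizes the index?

CFRP laminate

Convert each candidate to consistent units, then evaluate M:
  nylon: σ_y = 54.70 MPa, ρ = 1130 kg/m³
  commercially pure titanium: σ_y = 312.0 MPa, ρ = 4520 kg/m³
  bronze: σ_y = 338.0 MPa, ρ = 8820 kg/m³
  molybdenum: σ_y = 599.0 MPa, ρ = 10300 kg/m³
  CFRP laminate: σ_y = 928.0 MPa, ρ = 1620 kg/m³
  CFRP laminate: M = 18.8×10⁻³
  nylon: M = 6.55×10⁻³
  commercially pure titanium: M = 3.91×10⁻³
  molybdenum: M = 2.38×10⁻³
  bronze: M = 2.08×10⁻³
CFRP laminate has the largest M.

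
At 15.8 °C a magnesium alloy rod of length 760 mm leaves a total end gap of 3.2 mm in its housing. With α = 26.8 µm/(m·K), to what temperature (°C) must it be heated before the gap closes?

173 °C

α·L₀·ΔT = 3.2 mm ⇒ ΔT = 3.2 / (26.8×10⁻⁶ × 760.0) = 157.1 K.
T = 15.8 + 157.1 = 172.9 °C.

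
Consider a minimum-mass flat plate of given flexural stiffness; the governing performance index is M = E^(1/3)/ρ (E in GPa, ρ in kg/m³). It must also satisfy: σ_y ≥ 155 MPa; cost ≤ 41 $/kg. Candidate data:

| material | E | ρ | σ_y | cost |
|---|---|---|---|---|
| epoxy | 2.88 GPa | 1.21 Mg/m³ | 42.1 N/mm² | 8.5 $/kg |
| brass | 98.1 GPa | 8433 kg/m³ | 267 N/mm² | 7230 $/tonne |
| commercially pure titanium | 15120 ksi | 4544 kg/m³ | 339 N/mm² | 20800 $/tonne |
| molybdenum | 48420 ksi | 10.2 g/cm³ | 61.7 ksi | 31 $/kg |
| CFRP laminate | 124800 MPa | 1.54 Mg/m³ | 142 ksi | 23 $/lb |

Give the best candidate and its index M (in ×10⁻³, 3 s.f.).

Screen on constraints: σ_y ≥ 155 MPa; cost ≤ 41 $/kg. Survivors: brass, commercially pure titanium, molybdenum.
Convert each candidate to consistent units, then evaluate M:
  brass: E = 98.10 GPa, ρ = 8433 kg/m³
  commercially pure titanium: E = 104.2 GPa, ρ = 4544 kg/m³
  molybdenum: E = 333.8 GPa, ρ = 10200 kg/m³
  commercially pure titanium: M = 1.04×10⁻³
  molybdenum: M = 0.680×10⁻³
  brass: M = 0.547×10⁻³
Commercially pure titanium ranks first.

commercially pure titanium, M = 1.04×10⁻³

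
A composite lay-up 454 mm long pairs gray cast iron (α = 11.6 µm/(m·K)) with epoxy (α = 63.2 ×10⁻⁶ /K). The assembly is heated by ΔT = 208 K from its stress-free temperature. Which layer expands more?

epoxy

α(gray cast iron) = 11.6×10⁻⁶/K vs α(epoxy) = 63.2×10⁻⁶/K.
Higher α expands more for the same ΔT: epoxy.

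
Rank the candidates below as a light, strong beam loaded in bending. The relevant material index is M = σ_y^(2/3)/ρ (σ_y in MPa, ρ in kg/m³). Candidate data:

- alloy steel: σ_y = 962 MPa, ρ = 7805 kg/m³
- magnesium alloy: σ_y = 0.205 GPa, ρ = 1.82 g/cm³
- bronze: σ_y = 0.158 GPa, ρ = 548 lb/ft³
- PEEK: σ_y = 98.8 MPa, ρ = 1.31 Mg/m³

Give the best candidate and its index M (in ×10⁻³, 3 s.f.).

In SI units:
  alloy steel: σ_y = 962.0 MPa, ρ = 7805 kg/m³
  magnesium alloy: σ_y = 205.0 MPa, ρ = 1820 kg/m³
  bronze: σ_y = 158.0 MPa, ρ = 8778 kg/m³
  PEEK: σ_y = 98.80 MPa, ρ = 1310 kg/m³
  magnesium alloy: M = 19.1×10⁻³
  PEEK: M = 16.3×10⁻³
  alloy steel: M = 12.5×10⁻³
  bronze: M = 3.33×10⁻³
Magnesium alloy ranks first.

magnesium alloy, M = 19.1×10⁻³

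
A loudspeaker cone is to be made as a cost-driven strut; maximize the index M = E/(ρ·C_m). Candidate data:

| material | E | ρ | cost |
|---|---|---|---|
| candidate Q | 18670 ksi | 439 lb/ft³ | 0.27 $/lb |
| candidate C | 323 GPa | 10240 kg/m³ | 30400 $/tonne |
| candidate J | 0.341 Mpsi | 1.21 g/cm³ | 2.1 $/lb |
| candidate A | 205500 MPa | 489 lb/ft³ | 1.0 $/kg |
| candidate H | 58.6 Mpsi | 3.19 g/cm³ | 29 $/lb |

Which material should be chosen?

Convert each candidate to consistent units, then evaluate M:
  candidate Q: E = 128.7 GPa, ρ = 7032 kg/m³, cost = 0.5952 $/kg
  candidate C: E = 323.0 GPa, ρ = 10240 kg/m³, cost = 30.40 $/kg
  candidate J: E = 2.351 GPa, ρ = 1210 kg/m³, cost = 4.630 $/kg
  candidate A: E = 205.5 GPa, ρ = 7833 kg/m³, cost = 1.000 $/kg
  candidate H: E = 404.0 GPa, ρ = 3190 kg/m³, cost = 63.93 $/kg
  candidate Q: M = 30.8 MN·m per $
  candidate A: M = 26.2 MN·m per $
  candidate H: M = 1.98 MN·m per $
  candidate C: M = 1.04 MN·m per $
  candidate J: M = 0.420 MN·m per $
Candidate Q has the largest M.

candidate Q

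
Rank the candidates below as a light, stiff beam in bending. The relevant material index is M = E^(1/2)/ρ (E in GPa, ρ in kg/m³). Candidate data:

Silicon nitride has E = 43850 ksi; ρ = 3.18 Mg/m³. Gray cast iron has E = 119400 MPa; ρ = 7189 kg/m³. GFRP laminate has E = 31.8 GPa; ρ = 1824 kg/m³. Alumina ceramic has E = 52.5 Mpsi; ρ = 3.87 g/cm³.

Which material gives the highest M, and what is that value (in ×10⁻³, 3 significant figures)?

silicon nitride, M = 5.47×10⁻³

After converting to SI:
  silicon nitride: E = 302.3 GPa, ρ = 3180 kg/m³
  gray cast iron: E = 119.4 GPa, ρ = 7189 kg/m³
  GFRP laminate: E = 31.80 GPa, ρ = 1824 kg/m³
  alumina ceramic: E = 362.0 GPa, ρ = 3870 kg/m³
  silicon nitride: M = 5.47×10⁻³
  alumina ceramic: M = 4.92×10⁻³
  GFRP laminate: M = 3.09×10⁻³
  gray cast iron: M = 1.52×10⁻³
Silicon nitride ranks first.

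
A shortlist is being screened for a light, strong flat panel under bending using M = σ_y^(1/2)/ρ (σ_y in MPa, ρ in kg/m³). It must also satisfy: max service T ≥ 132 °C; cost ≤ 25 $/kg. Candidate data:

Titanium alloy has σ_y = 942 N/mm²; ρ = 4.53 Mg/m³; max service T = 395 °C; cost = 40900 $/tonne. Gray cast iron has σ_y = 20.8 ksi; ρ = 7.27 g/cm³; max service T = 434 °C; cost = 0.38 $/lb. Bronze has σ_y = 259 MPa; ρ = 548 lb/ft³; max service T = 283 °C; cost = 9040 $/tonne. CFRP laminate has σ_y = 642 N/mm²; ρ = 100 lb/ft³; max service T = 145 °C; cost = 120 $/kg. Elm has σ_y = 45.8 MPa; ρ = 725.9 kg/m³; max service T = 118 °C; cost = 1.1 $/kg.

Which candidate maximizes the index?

Screen on constraints: max service T ≥ 132 °C; cost ≤ 25 $/kg. Survivors: gray cast iron, bronze.
In SI units:
  gray cast iron: σ_y = 143.4 MPa, ρ = 7270 kg/m³
  bronze: σ_y = 259.0 MPa, ρ = 8778 kg/m³
  bronze: M = 1.83×10⁻³
  gray cast iron: M = 1.65×10⁻³
Bronze ranks first.

bronze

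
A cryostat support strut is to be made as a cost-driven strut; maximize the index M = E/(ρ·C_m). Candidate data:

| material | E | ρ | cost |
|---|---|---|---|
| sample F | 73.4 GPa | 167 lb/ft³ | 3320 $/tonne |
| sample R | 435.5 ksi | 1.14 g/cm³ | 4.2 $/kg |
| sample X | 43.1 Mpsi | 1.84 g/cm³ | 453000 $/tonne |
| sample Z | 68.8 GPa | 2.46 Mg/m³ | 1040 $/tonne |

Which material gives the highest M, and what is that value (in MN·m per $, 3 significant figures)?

sample Z, M = 26.9 MN·m per $

Normalizing units and computing the index:
  sample F: E = 73.40 GPa, ρ = 2675 kg/m³, cost = 3.320 $/kg
  sample R: E = 3.003 GPa, ρ = 1140 kg/m³, cost = 4.200 $/kg
  sample X: E = 297.2 GPa, ρ = 1840 kg/m³, cost = 453.0 $/kg
  sample Z: E = 68.80 GPa, ρ = 2460 kg/m³, cost = 1.040 $/kg
  sample Z: M = 26.9 MN·m per $
  sample F: M = 8.26 MN·m per $
  sample R: M = 0.627 MN·m per $
  sample X: M = 0.357 MN·m per $
Highest index: sample Z.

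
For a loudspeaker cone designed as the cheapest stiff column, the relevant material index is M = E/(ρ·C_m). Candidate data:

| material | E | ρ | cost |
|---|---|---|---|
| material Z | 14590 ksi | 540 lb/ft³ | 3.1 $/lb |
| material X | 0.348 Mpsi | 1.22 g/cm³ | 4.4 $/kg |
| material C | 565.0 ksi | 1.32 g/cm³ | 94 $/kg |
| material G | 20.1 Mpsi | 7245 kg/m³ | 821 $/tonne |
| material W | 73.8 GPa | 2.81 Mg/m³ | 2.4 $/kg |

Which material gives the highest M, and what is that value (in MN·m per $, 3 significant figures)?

material G, M = 23.3 MN·m per $

Normalizing units and computing the index:
  material Z: E = 100.6 GPa, ρ = 8650 kg/m³, cost = 6.834 $/kg
  material X: E = 2.399 GPa, ρ = 1220 kg/m³, cost = 4.400 $/kg
  material C: E = 3.896 GPa, ρ = 1320 kg/m³, cost = 94.00 $/kg
  material G: E = 138.6 GPa, ρ = 7245 kg/m³, cost = 0.8210 $/kg
  material W: E = 73.80 GPa, ρ = 2810 kg/m³, cost = 2.400 $/kg
  material G: M = 23.3 MN·m per $
  material W: M = 10.9 MN·m per $
  material Z: M = 1.70 MN·m per $
  material X: M = 0.447 MN·m per $
  material C: M = 0.0314 MN·m per $
The maximum is for material G.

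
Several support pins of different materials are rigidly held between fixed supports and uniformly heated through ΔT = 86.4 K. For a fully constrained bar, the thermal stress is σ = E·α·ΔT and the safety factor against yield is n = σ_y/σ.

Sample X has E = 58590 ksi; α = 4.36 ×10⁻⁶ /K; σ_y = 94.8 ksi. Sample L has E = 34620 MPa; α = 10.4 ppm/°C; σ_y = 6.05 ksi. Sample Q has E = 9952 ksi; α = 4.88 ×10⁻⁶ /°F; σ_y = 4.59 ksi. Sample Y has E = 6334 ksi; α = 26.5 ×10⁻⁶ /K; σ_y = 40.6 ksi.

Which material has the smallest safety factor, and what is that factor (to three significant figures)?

sample Q, n = 0.608

With everything in SI (GPa, ×10⁻⁶/K, MPa):
  sample X: E = 404.0, α = 4.36, σ_y = 653.6 → σ = 152 MPa, n = 4.30
  sample L: E = 34.62, α = 10.4, σ_y = 41.71 → σ = 31.1 MPa, n = 1.34
  sample Q: E = 68.62, α = 8.78, σ_y = 31.65 → σ = 52.1 MPa, n = 0.608
  sample Y: E = 43.67, α = 26.5, σ_y = 279.9 → σ = 100 MPa, n = 2.80
The minimum is sample Q at n = 0.608.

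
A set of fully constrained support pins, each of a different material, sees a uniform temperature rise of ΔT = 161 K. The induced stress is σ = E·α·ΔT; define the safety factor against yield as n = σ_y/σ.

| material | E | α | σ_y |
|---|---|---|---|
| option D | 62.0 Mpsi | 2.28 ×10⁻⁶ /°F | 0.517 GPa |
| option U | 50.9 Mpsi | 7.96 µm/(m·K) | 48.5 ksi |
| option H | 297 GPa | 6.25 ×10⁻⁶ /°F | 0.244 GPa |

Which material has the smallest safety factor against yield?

option H

With everything in SI (GPa, ×10⁻⁶/K, MPa):
  option D: E = 427.5, α = 4.10, σ_y = 517.0 → σ = 282 MPa, n = 1.83
  option U: E = 350.9, α = 7.96, σ_y = 334.4 → σ = 450 MPa, n = 0.744
  option H: E = 297.0, α = 11.2, σ_y = 244.0 → σ = 538 MPa, n = 0.454
Option H has the lowest safety factor, n = 0.454.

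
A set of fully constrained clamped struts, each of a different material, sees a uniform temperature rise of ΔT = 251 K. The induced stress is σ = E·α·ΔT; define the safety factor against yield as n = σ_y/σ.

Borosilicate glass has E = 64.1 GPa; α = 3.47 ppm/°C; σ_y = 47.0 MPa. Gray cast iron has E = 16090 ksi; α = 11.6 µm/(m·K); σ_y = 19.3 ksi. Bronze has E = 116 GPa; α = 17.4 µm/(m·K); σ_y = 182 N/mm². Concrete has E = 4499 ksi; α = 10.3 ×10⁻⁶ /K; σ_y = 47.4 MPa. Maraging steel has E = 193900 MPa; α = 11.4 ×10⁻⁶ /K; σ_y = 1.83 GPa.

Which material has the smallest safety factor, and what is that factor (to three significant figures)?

With everything in SI (GPa, ×10⁻⁶/K, MPa):
  borosilicate glass: E = 64.10, α = 3.47, σ_y = 47.00 → σ = 55.8 MPa, n = 0.842
  gray cast iron: E = 110.9, α = 11.6, σ_y = 133.1 → σ = 323 MPa, n = 0.412
  bronze: E = 116.0, α = 17.4, σ_y = 182.0 → σ = 507 MPa, n = 0.359
  concrete: E = 31.02, α = 10.3, σ_y = 47.40 → σ = 80.2 MPa, n = 0.591
  maraging steel: E = 193.9, α = 11.4, σ_y = 1830 → σ = 555 MPa, n = 3.30
Smallest n: bronze with n = 0.359.

bronze, n = 0.359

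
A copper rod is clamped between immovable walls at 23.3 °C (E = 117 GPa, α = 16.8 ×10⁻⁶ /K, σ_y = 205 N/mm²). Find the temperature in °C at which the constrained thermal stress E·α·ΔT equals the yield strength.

128 °C

σ_y = 205 N/mm² = 205.0 MPa.
E·α·ΔT = 205.0 MPa ⇒ ΔT = 205.0 / (117.0×10³ × 16.8×10⁻⁶) = 104.3 K.
T = 23.3 + 104.3 = 127.6 °C.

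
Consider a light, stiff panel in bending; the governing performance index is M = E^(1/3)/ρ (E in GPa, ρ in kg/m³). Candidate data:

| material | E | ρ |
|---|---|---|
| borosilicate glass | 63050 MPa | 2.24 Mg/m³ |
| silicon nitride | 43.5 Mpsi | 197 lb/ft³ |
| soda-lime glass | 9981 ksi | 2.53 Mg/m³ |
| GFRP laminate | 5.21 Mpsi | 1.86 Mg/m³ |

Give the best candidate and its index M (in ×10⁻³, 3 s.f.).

Convert each candidate to consistent units, then evaluate M:
  borosilicate glass: E = 63.05 GPa, ρ = 2240 kg/m³
  silicon nitride: E = 299.9 GPa, ρ = 3156 kg/m³
  soda-lime glass: E = 68.82 GPa, ρ = 2530 kg/m³
  GFRP laminate: E = 35.92 GPa, ρ = 1860 kg/m³
  silicon nitride: M = 2.12×10⁻³
  borosilicate glass: M = 1.78×10⁻³
  GFRP laminate: M = 1.77×10⁻³
  soda-lime glass: M = 1.62×10⁻³
Silicon nitride has the largest M.

silicon nitride, M = 2.12×10⁻³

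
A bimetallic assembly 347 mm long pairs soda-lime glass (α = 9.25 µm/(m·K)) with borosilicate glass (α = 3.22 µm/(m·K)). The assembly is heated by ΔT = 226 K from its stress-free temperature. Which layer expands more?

α(soda-lime glass) = 9.25×10⁻⁶/K vs α(borosilicate glass) = 3.22×10⁻⁶/K.
Higher α expands more for the same ΔT: soda-lime glass.

soda-lime glass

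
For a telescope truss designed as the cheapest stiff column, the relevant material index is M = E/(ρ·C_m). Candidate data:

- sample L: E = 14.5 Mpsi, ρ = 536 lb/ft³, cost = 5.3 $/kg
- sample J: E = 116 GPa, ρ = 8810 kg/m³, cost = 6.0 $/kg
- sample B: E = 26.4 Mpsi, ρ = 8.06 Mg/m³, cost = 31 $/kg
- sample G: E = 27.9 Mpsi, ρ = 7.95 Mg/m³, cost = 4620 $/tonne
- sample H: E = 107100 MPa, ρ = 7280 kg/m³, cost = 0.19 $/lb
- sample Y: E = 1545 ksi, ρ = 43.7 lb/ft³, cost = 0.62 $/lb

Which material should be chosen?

sample H

Normalizing units and computing the index:
  sample L: E = 99.97 GPa, ρ = 8586 kg/m³, cost = 5.300 $/kg
  sample J: E = 116.0 GPa, ρ = 8810 kg/m³, cost = 6.000 $/kg
  sample B: E = 182.0 GPa, ρ = 8060 kg/m³, cost = 31.00 $/kg
  sample G: E = 192.4 GPa, ρ = 7950 kg/m³, cost = 4.620 $/kg
  sample H: E = 107.1 GPa, ρ = 7280 kg/m³, cost = 0.4189 $/kg
  sample Y: E = 10.65 GPa, ρ = 700.0 kg/m³, cost = 1.367 $/kg
  sample H: M = 35.1 MN·m per $
  sample Y: M = 11.1 MN·m per $
  sample G: M = 5.24 MN·m per $
  sample L: M = 2.20 MN·m per $
  sample J: M = 2.19 MN·m per $
  sample B: M = 0.728 MN·m per $
Highest index: sample H.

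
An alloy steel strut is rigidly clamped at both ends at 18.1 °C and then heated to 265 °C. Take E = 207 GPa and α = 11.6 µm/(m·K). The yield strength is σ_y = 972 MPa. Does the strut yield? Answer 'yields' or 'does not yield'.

does not yield

ΔT = 246.9 K. Constrained thermal stress σ = E·α·ΔT = 207.0×10³ MPa × 11.6×10⁻⁶ × 246.9 = 593 MPa (compressive).
Compare to σ_y = 972 MPa: σ < σ_y, so it does not yield.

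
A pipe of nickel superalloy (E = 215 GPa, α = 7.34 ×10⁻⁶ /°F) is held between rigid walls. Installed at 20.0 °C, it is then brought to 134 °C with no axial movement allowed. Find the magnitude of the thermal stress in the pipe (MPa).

α = 7.34×10⁻⁶/°F × 9/5 = 13.2×10⁻⁶/K.
ΔT = 114.0 K. Constrained thermal stress σ = E·α·ΔT = 215.0×10³ MPa × 13.2×10⁻⁶ × 114.0 = 324 MPa (compressive).

324 MPa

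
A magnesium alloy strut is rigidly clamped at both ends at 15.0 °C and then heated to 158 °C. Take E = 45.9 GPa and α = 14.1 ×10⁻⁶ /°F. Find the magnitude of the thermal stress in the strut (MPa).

167 MPa

α = 14.1×10⁻⁶/°F × 9/5 = 25.4×10⁻⁶/K.
ΔT = 143.0 K. Constrained thermal stress σ = E·α·ΔT = 45.90×10³ MPa × 25.4×10⁻⁶ × 143.0 = 167 MPa (compressive).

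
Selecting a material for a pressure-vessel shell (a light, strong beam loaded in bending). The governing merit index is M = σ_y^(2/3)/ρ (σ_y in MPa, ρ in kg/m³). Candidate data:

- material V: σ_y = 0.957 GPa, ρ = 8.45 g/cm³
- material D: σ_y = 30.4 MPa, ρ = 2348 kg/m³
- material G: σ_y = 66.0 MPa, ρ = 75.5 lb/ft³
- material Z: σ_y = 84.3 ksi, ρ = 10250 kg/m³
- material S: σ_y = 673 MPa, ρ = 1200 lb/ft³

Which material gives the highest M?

material G

After converting to SI:
  material V: σ_y = 957.0 MPa, ρ = 8450 kg/m³
  material D: σ_y = 30.40 MPa, ρ = 2348 kg/m³
  material G: σ_y = 66.00 MPa, ρ = 1209 kg/m³
  material Z: σ_y = 581.2 MPa, ρ = 10250 kg/m³
  material S: σ_y = 673.0 MPa, ρ = 19220 kg/m³
  material G: M = 13.5×10⁻³
  material V: M = 11.5×10⁻³
  material Z: M = 6.79×10⁻³
  material D: M = 4.15×10⁻³
  material S: M = 4.00×10⁻³
Material G ranks first.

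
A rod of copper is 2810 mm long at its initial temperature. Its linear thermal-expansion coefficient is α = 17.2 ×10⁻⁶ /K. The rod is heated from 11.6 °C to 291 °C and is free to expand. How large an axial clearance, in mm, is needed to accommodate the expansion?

13.5 mm

ΔT = 291 − 11.6 = 279.4 K.
ΔL = α·L₀·ΔT = 17.2×10⁻⁶ × 2810 mm × 279.4 K = 13.5 mm.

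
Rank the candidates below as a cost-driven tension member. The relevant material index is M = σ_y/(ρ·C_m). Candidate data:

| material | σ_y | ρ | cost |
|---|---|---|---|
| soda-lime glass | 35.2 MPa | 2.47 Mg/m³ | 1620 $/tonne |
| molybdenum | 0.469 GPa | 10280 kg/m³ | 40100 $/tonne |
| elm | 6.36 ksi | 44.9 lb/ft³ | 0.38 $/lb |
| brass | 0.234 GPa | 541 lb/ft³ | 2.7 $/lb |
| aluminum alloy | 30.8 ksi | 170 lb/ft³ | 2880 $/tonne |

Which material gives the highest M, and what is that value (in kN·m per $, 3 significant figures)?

After converting to SI:
  soda-lime glass: σ_y = 35.20 MPa, ρ = 2470 kg/m³, cost = 1.620 $/kg
  molybdenum: σ_y = 469.0 MPa, ρ = 10280 kg/m³, cost = 40.10 $/kg
  elm: σ_y = 43.85 MPa, ρ = 719.2 kg/m³, cost = 0.8377 $/kg
  brass: σ_y = 234.0 MPa, ρ = 8666 kg/m³, cost = 5.952 $/kg
  aluminum alloy: σ_y = 212.4 MPa, ρ = 2723 kg/m³, cost = 2.880 $/kg
  elm: M = 72.8 kN·m per $
  aluminum alloy: M = 27.1 kN·m per $
  soda-lime glass: M = 8.80 kN·m per $
  brass: M = 4.54 kN·m per $
  molybdenum: M = 1.14 kN·m per $
Elm ranks first.

elm, M = 72.8 kN·m per $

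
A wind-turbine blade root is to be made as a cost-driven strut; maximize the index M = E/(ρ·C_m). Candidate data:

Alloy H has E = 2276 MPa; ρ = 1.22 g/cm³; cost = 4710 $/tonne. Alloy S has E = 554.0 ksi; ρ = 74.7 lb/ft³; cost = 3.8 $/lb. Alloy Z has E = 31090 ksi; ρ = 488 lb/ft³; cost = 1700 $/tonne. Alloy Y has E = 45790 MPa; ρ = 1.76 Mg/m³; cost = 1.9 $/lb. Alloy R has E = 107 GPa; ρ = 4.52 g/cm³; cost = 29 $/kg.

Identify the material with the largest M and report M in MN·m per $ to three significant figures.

alloy Z, M = 16.1 MN·m per $

Normalizing units and computing the index:
  alloy H: E = 2.276 GPa, ρ = 1220 kg/m³, cost = 4.710 $/kg
  alloy S: E = 3.820 GPa, ρ = 1197 kg/m³, cost = 8.377 $/kg
  alloy Z: E = 214.4 GPa, ρ = 7817 kg/m³, cost = 1.700 $/kg
  alloy Y: E = 45.79 GPa, ρ = 1760 kg/m³, cost = 4.189 $/kg
  alloy R: E = 107.0 GPa, ρ = 4520 kg/m³, cost = 29.00 $/kg
  alloy Z: M = 16.1 MN·m per $
  alloy Y: M = 6.21 MN·m per $
  alloy R: M = 0.816 MN·m per $
  alloy H: M = 0.396 MN·m per $
  alloy S: M = 0.381 MN·m per $
The maximum is for alloy Z.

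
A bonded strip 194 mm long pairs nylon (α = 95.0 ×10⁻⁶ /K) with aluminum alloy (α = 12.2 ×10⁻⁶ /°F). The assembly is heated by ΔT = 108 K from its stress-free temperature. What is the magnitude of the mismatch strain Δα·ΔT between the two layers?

aluminum alloy: α = 12.2×10⁻⁶/°F × 9/5 = 22.0×10⁻⁶/K.
Δα = |95.0 − 22.0|×10⁻⁶/K = 73.0×10⁻⁶/K.
Mismatch strain = Δα·ΔT = 73.0×10⁻⁶ × 108.0 = 7.89×10⁻³.

7.89×10⁻³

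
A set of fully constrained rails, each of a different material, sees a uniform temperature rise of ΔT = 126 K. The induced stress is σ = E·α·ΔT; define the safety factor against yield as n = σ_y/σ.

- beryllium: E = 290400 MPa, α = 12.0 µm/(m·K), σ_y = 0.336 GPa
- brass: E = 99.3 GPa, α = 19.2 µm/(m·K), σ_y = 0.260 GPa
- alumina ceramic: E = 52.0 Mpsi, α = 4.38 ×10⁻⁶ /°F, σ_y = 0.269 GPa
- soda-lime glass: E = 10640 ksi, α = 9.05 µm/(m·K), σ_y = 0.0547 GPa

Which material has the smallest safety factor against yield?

Per material, after unit conversion:
  beryllium: E = 290.4, α = 12.0, σ_y = 336.0 → σ = 439 MPa, n = 0.765
  brass: E = 99.30, α = 19.2, σ_y = 260.0 → σ = 240 MPa, n = 1.08
  alumina ceramic: E = 358.5, α = 7.88, σ_y = 269.0 → σ = 356 MPa, n = 0.755
  soda-lime glass: E = 73.36, α = 9.05, σ_y = 54.70 → σ = 83.7 MPa, n = 0.654
Soda-lime glass has the lowest safety factor, n = 0.654.

soda-lime glass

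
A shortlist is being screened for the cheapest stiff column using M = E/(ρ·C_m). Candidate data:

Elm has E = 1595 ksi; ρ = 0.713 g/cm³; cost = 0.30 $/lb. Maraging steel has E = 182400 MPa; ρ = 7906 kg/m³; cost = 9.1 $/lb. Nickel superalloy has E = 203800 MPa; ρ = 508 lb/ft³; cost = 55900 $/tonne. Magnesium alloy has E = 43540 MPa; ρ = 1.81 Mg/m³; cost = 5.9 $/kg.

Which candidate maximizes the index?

elm

Putting every candidate on a common basis:
  elm: E = 11.00 GPa, ρ = 713.0 kg/m³, cost = 0.6614 $/kg
  maraging steel: E = 182.4 GPa, ρ = 7906 kg/m³, cost = 20.06 $/kg
  nickel superalloy: E = 203.8 GPa, ρ = 8137 kg/m³, cost = 55.90 $/kg
  magnesium alloy: E = 43.54 GPa, ρ = 1810 kg/m³, cost = 5.900 $/kg
  elm: M = 23.3 MN·m per $
  magnesium alloy: M = 4.08 MN·m per $
  maraging steel: M = 1.15 MN·m per $
  nickel superalloy: M = 0.448 MN·m per $
Elm ranks first.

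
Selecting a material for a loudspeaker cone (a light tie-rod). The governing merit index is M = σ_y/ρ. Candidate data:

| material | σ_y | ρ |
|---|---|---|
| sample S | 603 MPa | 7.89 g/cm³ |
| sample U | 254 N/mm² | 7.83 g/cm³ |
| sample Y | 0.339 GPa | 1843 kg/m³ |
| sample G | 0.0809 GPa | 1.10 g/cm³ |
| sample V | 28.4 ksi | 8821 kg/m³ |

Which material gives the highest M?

sample Y

Normalizing units and computing the index:
  sample S: σ_y = 603.0 MPa, ρ = 7890 kg/m³
  sample U: σ_y = 254.0 MPa, ρ = 7830 kg/m³
  sample Y: σ_y = 339.0 MPa, ρ = 1843 kg/m³
  sample G: σ_y = 80.90 MPa, ρ = 1100 kg/m³
  sample V: σ_y = 195.8 MPa, ρ = 8821 kg/m³
  sample Y: M = 184 kN·m/kg
  sample S: M = 76.4 kN·m/kg
  sample G: M = 73.5 kN·m/kg
  sample U: M = 32.4 kN·m/kg
  sample V: M = 22.2 kN·m/kg
Sample Y has the largest M.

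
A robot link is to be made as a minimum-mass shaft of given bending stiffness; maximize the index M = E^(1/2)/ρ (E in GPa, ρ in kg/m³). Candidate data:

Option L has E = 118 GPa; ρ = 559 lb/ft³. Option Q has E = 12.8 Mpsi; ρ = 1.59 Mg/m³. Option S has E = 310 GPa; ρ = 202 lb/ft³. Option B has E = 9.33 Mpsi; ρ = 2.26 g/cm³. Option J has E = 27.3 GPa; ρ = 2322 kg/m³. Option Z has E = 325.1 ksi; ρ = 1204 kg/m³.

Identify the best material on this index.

After converting to SI:
  option L: E = 118.0 GPa, ρ = 8954 kg/m³
  option Q: E = 88.25 GPa, ρ = 1590 kg/m³
  option S: E = 310.0 GPa, ρ = 3236 kg/m³
  option B: E = 64.33 GPa, ρ = 2260 kg/m³
  option J: E = 27.30 GPa, ρ = 2322 kg/m³
  option Z: E = 2.241 GPa, ρ = 1204 kg/m³
  option Q: M = 5.91×10⁻³
  option S: M = 5.44×10⁻³
  option B: M = 3.55×10⁻³
  option J: M = 2.25×10⁻³
  option Z: M = 1.24×10⁻³
  option L: M = 1.21×10⁻³
The maximum is for option Q.

option Q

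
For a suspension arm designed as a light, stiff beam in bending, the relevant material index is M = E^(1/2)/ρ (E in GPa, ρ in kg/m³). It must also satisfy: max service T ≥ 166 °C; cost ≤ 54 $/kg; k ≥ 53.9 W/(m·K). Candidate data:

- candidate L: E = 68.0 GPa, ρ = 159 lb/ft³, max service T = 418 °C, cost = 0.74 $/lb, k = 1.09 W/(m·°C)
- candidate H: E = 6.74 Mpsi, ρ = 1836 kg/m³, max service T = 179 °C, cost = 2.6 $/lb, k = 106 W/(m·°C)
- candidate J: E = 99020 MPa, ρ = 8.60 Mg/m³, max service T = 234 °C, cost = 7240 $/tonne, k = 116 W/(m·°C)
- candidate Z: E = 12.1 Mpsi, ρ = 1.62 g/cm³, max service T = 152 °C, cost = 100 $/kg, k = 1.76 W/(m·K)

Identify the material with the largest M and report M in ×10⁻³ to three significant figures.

Screen on constraints: max service T ≥ 166 °C; cost ≤ 54 $/kg; k ≥ 53.9 W/(m·K). Survivors: candidate H, candidate J.
After converting to SI:
  candidate H: E = 46.47 GPa, ρ = 1836 kg/m³
  candidate J: E = 99.02 GPa, ρ = 8600 kg/m³
  candidate H: M = 3.71×10⁻³
  candidate J: M = 1.16×10⁻³
Candidate H ranks first.

candidate H, M = 3.71×10⁻³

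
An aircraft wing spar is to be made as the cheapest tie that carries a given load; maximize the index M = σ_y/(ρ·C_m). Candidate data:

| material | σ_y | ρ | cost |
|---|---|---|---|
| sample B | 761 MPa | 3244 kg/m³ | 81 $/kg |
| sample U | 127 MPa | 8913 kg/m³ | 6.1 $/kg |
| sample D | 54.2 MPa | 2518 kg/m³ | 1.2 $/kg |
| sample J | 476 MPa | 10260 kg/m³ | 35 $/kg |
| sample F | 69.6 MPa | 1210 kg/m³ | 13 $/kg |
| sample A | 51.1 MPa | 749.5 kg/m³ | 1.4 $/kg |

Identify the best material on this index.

Computing M directly (units already consistent):
  sample A: M = 48.7 kN·m per $
  sample D: M = 17.9 kN·m per $
  sample F: M = 4.42 kN·m per $
  sample B: M = 2.90 kN·m per $
  sample U: M = 2.34 kN·m per $
  sample J: M = 1.33 kN·m per $
Highest index: sample A.

sample A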